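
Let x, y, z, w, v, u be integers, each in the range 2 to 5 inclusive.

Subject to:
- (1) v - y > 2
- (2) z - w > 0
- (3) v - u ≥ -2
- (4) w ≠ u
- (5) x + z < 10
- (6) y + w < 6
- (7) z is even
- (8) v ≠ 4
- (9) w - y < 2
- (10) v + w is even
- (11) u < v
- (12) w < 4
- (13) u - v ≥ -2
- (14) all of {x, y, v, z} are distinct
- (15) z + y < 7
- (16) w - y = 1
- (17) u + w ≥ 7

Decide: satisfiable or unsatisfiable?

Take x = 3, y = 2, z = 4, w = 3, v = 5, u = 4. Then constraint 1: v - y = 3; constraint 2: z - w = 1; constraint 3: v - u = 1, and every other listed constraint is also met.

Satisfiable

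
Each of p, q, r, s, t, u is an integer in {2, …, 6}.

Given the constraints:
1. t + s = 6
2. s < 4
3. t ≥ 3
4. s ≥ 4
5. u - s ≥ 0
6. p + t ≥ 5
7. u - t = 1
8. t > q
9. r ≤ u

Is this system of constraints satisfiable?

Unsatisfiable

From constraint 3: t ≥ 3. From constraint 4: s ≥ 4. Hence t + s ≥ 7. But constraint 1 requires t + s = 6, and 6 < 7. Contradiction.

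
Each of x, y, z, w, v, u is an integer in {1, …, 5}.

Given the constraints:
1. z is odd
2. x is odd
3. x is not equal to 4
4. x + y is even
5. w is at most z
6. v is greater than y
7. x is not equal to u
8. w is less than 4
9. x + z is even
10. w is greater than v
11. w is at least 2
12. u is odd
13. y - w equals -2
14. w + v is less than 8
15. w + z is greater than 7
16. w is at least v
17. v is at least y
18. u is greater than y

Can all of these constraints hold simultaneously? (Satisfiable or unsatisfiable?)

Satisfiable

Setting (x, y, z, w, v, u) = (1, 1, 5, 3, 2, 3) satisfies everything: constraint 13: y - w = -2; constraint 14: w + v = 5, and the others follow.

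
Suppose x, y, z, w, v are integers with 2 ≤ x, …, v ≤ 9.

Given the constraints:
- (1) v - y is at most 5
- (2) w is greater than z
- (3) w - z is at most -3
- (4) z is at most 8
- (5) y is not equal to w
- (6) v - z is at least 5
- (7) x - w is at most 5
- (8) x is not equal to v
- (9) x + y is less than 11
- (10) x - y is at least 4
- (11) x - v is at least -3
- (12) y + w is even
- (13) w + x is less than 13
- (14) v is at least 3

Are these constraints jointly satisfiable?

Constraints 1, 3, 6, 7, and 10 give w − x ≥ -5, x − y ≥ 4, y − v ≥ -5, v − z ≥ 5, z − w ≥ 3.
Adding all 5 inequalities: the left sides telescope to 0, and the right sides sum to (-5) + 4 + (-5) + 5 + 3 = 2. So 0 ≥ 2, which is false.

Unsatisfiable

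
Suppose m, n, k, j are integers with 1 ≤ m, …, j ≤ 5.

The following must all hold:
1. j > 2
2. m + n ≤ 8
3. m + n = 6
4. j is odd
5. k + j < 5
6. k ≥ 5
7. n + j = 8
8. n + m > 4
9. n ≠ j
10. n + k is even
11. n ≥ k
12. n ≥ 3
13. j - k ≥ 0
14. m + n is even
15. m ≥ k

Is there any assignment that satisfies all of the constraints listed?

From constraints 6 and 15: m ≥ k ≥ 5. From constraint 12: n ≥ 3. Hence m + n ≥ 8. But constraint 3 requires m + n = 6, and 6 < 8. Contradiction.

Unsatisfiable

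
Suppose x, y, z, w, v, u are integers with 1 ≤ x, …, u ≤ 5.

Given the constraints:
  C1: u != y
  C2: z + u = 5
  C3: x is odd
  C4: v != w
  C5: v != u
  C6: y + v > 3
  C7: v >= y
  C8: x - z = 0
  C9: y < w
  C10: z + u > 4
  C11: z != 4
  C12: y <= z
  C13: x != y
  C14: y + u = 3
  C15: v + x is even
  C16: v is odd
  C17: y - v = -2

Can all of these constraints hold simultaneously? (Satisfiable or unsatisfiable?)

Satisfiable

The assignment x = 3, y = 1, z = 3, w = 4, v = 3, u = 2 works:
  constraint 2 holds since z + u = 5.
  constraint 6 holds since y + v = 4.
The rest check out directly.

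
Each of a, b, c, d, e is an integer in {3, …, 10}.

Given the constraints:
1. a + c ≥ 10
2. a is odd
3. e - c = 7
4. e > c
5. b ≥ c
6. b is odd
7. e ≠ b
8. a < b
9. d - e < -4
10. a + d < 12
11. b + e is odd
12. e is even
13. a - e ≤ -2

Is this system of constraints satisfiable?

One satisfying assignment is a = 7, b = 9, c = 3, d = 3, e = 10.
For the less obvious constraints — constraint 1: a + c = 10; constraint 3: e - c = 7; constraint 9: d - e = -7 — and the others hold by inspection.

Satisfiable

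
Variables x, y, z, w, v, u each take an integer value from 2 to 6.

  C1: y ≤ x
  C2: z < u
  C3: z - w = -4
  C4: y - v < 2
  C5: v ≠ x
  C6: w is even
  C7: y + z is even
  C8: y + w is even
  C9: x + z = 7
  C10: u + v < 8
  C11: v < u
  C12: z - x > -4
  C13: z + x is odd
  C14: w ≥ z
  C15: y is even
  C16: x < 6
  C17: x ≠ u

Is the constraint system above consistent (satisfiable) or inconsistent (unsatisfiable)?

Satisfiable

Take x = 5, y = 2, z = 2, w = 6, v = 2, u = 3. Then constraint 3: z - w = -4; constraint 4: y - v = 0; constraint 9: x + z = 7, and every other listed constraint is also met.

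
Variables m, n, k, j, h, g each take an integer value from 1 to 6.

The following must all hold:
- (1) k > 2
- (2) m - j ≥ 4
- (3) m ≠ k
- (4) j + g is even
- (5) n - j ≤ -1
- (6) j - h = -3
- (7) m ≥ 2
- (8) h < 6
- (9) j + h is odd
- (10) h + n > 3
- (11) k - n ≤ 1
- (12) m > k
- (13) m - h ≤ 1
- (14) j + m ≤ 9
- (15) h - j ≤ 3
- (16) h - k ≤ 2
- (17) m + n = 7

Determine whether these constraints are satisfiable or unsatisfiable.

Unsatisfiable

Constraints 2, 5, 11, 13, and 16 give m − j ≥ 4, j − n ≥ 1, n − k ≥ -1, k − h ≥ -2, h − m ≥ -1.
Adding all 5 inequalities: the left sides telescope to 0, and the right sides sum to 4 + 1 + (-1) + (-2) + (-1) = 1. So 0 ≥ 1, which is false.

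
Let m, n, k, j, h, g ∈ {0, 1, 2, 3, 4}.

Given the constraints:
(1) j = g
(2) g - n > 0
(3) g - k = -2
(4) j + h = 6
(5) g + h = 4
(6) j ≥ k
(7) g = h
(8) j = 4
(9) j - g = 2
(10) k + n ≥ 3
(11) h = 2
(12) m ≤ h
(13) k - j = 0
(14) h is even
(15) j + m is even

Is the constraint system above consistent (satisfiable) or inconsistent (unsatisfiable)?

Unsatisfiable

Constraint 8 fixes j = 4 and constraint 11 fixes h = 2. Constraints 1 and 7 give j = g = h, so j = h. But 4 ≠ 2 — contradiction.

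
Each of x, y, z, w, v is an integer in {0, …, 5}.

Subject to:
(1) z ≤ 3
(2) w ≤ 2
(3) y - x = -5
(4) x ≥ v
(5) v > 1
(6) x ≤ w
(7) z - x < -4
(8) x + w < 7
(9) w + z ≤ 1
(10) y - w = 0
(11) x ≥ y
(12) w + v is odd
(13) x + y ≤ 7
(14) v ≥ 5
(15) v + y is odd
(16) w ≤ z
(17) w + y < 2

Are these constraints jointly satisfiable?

From constraints 4 and 14: x ≥ v and v ≥ 5, so x ≥ 5. From constraints 2 and 6: x ≤ w and w ≤ 2, so x ≤ 2. But 2 < 5, so no value of x works.

Unsatisfiable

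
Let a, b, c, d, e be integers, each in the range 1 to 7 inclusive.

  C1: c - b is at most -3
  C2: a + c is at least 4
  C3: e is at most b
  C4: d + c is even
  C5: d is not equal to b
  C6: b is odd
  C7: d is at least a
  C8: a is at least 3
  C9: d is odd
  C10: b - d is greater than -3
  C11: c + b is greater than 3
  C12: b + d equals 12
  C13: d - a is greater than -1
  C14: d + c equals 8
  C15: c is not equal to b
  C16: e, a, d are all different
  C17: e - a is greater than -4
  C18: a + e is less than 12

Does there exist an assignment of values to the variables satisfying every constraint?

Satisfiable

One satisfying assignment is a = 5, b = 5, c = 1, d = 7, e = 4.
For the less obvious constraints — constraint 1: c - b = -4; constraint 2: a + c = 6; constraint 10: b - d = -2 — and the others hold by inspection.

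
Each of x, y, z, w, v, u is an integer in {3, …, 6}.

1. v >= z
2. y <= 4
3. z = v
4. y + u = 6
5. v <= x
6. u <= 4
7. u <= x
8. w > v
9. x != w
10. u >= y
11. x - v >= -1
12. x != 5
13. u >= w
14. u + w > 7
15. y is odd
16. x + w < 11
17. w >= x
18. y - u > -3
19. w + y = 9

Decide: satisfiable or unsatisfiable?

From constraints 6 and 13: w ≤ u ≤ 4. From constraint 2: y ≤ 4. Hence w + y ≤ 8. But constraint 19 requires w + y = 9, and 9 > 8. Contradiction.

Unsatisfiable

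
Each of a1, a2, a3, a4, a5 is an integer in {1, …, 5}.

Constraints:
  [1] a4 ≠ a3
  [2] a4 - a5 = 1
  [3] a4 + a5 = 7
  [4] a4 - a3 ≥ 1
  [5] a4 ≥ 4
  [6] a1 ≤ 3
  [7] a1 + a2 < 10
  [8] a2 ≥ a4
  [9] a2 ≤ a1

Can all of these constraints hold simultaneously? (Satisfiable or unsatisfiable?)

Unsatisfiable

From constraints 5 and 8: a2 ≥ a4 and a4 ≥ 4, so a2 ≥ 4. From constraints 6 and 9: a2 ≤ a1 and a1 ≤ 3, so a2 ≤ 3. But 3 < 4, so no value of a2 works.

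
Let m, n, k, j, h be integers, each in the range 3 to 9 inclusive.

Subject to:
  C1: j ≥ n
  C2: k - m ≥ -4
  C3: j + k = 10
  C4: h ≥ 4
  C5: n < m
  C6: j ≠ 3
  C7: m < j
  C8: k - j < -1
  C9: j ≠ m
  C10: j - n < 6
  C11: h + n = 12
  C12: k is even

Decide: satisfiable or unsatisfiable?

The assignment m = 5, n = 3, k = 4, j = 6, h = 9 works:
  constraint 2 holds since k - m = -1.
  constraint 3 holds since j + k = 10.
The rest check out directly.

Satisfiable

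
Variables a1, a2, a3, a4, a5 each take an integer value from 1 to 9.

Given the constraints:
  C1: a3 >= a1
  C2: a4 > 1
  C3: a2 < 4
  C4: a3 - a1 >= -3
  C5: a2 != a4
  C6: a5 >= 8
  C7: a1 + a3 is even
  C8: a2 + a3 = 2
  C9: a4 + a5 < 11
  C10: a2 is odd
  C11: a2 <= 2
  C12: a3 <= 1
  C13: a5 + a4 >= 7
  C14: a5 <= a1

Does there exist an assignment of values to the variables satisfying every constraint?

From constraints 6 and 14: a1 ≥ a5 and a5 ≥ 8, so a1 ≥ 8. From constraints 1 and 12: a1 ≤ a3 and a3 ≤ 1, so a1 ≤ 1. But 1 < 8, so no value of a1 works.

Unsatisfiable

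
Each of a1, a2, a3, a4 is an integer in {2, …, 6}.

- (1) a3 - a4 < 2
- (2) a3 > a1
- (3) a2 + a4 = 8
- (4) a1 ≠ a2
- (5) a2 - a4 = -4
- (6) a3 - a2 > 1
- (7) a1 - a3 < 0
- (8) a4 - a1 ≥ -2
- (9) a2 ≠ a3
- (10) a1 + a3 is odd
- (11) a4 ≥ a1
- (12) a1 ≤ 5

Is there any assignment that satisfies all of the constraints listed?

Satisfiable

One satisfying assignment is a1 = 5, a2 = 2, a3 = 6, a4 = 6.
For the less obvious constraints — constraint 1: a3 - a4 = 0; constraint 3: a2 + a4 = 8 — and the others hold by inspection.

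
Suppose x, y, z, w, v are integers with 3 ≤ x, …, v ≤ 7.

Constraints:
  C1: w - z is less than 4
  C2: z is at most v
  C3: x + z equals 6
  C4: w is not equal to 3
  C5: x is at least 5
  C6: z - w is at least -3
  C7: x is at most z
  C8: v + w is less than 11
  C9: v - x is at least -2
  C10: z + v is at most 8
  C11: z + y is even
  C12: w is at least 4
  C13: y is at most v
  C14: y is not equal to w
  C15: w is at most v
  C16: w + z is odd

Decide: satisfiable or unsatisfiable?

Unsatisfiable

From constraints 5 and 7: z ≥ x ≥ 5. From constraints 12 and 15: v ≥ w ≥ 4. Hence z + v ≥ 9. But constraint 10 requires z + v ≤ 8, and 8 < 9. Contradiction.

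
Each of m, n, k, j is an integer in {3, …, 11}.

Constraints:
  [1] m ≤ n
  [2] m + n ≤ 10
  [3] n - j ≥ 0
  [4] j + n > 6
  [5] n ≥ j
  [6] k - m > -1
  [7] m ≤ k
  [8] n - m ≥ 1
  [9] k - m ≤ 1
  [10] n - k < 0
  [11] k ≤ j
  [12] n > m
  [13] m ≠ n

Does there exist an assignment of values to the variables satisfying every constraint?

Unsatisfiable

Constraints 3, 10, and 11 give n < k, k ≤ j, j ≤ n. Chaining: n < k ≤ j ≤ n, which forces n < n — impossible.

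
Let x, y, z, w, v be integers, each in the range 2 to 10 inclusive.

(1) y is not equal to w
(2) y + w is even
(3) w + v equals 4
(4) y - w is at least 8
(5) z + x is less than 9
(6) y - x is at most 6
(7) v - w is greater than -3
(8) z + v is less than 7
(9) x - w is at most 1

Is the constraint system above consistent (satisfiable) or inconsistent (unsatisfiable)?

Constraints 4, 6, and 9 give w − x ≥ -1, x − y ≥ -6, y − w ≥ 8.
Adding all 3 inequalities: the left sides telescope to 0, and the right sides sum to (-1) + (-6) + 8 = 1. So 0 ≥ 1, which is false.

Unsatisfiable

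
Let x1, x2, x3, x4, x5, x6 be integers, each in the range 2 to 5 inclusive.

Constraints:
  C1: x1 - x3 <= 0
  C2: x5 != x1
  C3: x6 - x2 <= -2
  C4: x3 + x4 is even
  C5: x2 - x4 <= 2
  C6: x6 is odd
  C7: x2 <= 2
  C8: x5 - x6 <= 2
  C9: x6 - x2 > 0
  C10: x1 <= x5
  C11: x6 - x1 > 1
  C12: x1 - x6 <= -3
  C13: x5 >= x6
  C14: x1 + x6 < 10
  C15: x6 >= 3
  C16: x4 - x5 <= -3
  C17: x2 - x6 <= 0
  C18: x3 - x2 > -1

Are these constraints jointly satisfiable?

Constraints 3, 5, 8, and 16 give x4 − x2 ≥ -2, x2 − x6 ≥ 2, x6 − x5 ≥ -2, x5 − x4 ≥ 3.
Adding all 4 inequalities: the left sides telescope to 0, and the right sides sum to (-2) + 2 + (-2) + 3 = 1. So 0 ≥ 1, which is false.

Unsatisfiable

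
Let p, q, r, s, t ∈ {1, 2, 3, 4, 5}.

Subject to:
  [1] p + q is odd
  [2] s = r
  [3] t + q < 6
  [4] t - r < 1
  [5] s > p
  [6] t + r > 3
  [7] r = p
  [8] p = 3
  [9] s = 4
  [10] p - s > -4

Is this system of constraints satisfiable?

Constraint 9 fixes s = 4 and constraint 8 fixes p = 3. Constraints 2 and 7 give s = r = p, so s = p. But 4 ≠ 3 — contradiction.

Unsatisfiable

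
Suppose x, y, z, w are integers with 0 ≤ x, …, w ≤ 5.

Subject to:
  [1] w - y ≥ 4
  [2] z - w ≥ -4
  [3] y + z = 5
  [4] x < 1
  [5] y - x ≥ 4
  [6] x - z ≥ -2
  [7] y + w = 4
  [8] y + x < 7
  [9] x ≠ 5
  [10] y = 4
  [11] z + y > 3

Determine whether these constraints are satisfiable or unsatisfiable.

Constraints 1, 2, 5, and 6 give z − w ≥ -4, w − y ≥ 4, y − x ≥ 4, x − z ≥ -2.
Adding all 4 inequalities: the left sides telescope to 0, and the right sides sum to (-4) + 4 + 4 + (-2) = 2. So 0 ≥ 2, which is false.

Unsatisfiable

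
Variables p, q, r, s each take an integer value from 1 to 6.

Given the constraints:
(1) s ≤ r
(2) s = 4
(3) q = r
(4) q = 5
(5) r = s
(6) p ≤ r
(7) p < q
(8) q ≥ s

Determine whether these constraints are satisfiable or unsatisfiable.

Unsatisfiable

Constraint 4 fixes q = 5 and constraint 2 fixes s = 4. Constraints 3 and 5 give q = r = s, so q = s. But 5 ≠ 4 — contradiction.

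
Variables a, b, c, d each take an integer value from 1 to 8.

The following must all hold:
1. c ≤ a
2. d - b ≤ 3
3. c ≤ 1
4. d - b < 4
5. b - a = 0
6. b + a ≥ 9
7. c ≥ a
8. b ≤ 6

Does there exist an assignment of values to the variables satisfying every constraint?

Unsatisfiable

From constraint 8: b ≤ 6. From constraints 3 and 7: a ≤ c ≤ 1. Hence b + a ≤ 7. But constraint 6 requires b + a ≥ 9, and 9 > 7. Contradiction.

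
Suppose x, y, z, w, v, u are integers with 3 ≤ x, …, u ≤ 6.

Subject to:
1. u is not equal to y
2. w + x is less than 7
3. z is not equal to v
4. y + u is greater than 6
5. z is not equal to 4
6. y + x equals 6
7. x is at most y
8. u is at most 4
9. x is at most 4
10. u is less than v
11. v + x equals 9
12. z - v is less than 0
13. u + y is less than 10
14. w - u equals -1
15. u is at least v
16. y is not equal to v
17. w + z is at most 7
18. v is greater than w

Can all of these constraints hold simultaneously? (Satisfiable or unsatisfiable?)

Unsatisfiable

From constraints 8 and 15: v ≤ u ≤ 4. From constraint 9: x ≤ 4. Hence v + x ≤ 8. But constraint 11 requires v + x = 9, and 9 > 8. Contradiction.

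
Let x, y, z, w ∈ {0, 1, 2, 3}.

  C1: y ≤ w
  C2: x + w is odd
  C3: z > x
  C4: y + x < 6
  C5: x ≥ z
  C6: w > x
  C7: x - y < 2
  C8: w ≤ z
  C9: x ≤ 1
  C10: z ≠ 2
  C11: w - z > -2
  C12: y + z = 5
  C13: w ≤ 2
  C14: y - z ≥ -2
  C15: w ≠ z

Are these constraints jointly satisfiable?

From constraints 1 and 13: y ≤ w ≤ 2. From constraints 5 and 9: z ≤ x ≤ 1. Hence y + z ≤ 3. But constraint 12 requires y + z = 5, and 5 > 3. Contradiction.

Unsatisfiable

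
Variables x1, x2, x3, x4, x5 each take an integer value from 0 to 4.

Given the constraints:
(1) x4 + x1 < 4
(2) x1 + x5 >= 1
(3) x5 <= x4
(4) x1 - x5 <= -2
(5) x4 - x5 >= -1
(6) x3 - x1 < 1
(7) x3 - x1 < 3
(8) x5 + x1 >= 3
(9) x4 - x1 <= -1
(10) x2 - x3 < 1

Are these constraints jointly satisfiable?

Constraints 4, 5, and 9 give x5 − x1 ≥ 2, x1 − x4 ≥ 1, x4 − x5 ≥ -1.
Adding all 3 inequalities: the left sides telescope to 0, and the right sides sum to 2 + 1 + (-1) = 2. So 0 ≥ 2, which is false.

Unsatisfiable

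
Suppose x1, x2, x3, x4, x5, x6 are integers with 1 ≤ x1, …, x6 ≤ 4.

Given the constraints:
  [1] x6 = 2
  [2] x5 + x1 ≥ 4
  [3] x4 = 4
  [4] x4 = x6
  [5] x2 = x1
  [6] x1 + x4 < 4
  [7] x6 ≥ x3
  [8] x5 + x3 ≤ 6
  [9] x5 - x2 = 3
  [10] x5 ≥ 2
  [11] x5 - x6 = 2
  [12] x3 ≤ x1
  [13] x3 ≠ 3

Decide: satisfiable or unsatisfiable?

Unsatisfiable

Constraint 3 fixes x4 = 4 and constraint 1 fixes x6 = 2, but constraint 4 requires x4 = x6. Since 4 ≠ 2, contradiction.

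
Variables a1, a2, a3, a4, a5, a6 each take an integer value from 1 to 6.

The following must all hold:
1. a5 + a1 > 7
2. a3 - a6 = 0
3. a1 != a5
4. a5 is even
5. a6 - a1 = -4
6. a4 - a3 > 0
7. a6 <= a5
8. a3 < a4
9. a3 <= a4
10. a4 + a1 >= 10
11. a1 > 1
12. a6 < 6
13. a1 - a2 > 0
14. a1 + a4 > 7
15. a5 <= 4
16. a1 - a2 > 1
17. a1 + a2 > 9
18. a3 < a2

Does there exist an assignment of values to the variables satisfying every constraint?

Try a1 = 6, a2 = 4, a3 = 2, a4 = 4, a5 = 2, a6 = 2.
Check constraint 1: a5 + a1 = 8; constraint 2: a3 - a6 = 0; constraint 5: a6 - a1 = -4. The remaining constraints are straightforward to verify.

Satisfiable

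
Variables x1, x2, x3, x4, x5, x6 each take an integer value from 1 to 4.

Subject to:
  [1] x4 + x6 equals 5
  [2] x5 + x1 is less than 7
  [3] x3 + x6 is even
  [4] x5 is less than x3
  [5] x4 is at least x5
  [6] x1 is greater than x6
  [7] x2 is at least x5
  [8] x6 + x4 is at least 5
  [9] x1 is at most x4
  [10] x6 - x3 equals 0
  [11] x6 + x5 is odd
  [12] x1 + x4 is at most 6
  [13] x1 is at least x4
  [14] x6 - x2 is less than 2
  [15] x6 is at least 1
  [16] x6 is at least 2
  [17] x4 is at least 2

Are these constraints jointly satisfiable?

Satisfiable

Try x1 = 3, x2 = 2, x3 = 2, x4 = 3, x5 = 1, x6 = 2.
Check constraint 1: x4 + x6 = 5; constraint 2: x5 + x1 = 4; constraint 8: x6 + x4 = 5. The remaining constraints are straightforward to verify.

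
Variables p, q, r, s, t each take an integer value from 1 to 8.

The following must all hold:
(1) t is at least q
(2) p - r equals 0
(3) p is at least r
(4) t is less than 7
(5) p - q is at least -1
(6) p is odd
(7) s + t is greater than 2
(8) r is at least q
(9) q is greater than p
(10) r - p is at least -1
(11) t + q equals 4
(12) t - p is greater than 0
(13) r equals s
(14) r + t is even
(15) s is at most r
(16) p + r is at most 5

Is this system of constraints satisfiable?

Unsatisfiable

Constraints 3, 8, and 9 give p < q, q ≤ r, r ≤ p. Chaining: p < q ≤ r ≤ p, which forces p < p — impossible.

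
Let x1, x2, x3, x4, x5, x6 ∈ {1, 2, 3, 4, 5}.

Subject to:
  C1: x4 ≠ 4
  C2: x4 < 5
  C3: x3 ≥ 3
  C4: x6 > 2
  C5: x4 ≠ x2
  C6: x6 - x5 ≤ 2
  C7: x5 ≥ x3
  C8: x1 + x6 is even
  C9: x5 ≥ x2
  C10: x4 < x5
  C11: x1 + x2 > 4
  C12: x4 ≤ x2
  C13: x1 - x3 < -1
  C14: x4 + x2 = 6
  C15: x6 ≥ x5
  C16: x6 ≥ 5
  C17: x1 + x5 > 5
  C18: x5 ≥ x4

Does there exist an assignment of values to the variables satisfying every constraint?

The assignment x1 = 1, x2 = 5, x3 = 5, x4 = 1, x5 = 5, x6 = 5 works:
  constraint 6 holds since x6 - x5 = 0.
  constraint 11 holds since x1 + x2 = 6.
The rest check out directly.

Satisfiable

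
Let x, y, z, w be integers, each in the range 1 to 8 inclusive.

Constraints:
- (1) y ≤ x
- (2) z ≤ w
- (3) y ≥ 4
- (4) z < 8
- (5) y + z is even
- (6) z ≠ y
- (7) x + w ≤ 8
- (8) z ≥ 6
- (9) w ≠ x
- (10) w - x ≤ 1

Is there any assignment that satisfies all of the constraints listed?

Unsatisfiable

From constraints 1 and 3: x ≥ y ≥ 4. From constraints 2 and 8: w ≥ z ≥ 6. Hence x + w ≥ 10. But constraint 7 requires x + w ≤ 8, and 8 < 10. Contradiction.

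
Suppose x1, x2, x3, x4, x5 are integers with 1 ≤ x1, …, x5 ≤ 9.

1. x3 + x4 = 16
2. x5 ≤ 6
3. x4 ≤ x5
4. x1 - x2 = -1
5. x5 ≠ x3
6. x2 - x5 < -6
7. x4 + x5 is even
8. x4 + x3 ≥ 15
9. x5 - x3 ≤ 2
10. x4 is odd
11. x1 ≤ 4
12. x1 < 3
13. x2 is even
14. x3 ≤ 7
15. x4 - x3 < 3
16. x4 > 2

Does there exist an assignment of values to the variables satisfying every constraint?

Unsatisfiable

From constraints 2 and 3: x4 ≤ x5 ≤ 6. From constraint 14: x3 ≤ 7. Hence x4 + x3 ≤ 13. But constraint 8 requires x4 + x3 ≥ 15, and 15 > 13. Contradiction.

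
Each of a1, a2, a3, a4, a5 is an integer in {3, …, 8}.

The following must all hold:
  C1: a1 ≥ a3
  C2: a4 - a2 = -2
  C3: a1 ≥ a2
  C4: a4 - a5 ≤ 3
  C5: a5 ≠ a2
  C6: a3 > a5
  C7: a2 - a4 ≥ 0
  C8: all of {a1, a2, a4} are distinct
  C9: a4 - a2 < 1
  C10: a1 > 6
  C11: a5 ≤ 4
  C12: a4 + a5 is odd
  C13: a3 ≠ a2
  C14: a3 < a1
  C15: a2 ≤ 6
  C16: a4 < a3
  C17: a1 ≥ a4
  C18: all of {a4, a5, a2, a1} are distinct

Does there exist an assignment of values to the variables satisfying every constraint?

Satisfiable

Try a1 = 8, a2 = 6, a3 = 5, a4 = 4, a5 = 3.
Check constraint 2: a4 - a2 = -2; constraint 4: a4 - a5 = 1. The remaining constraints are straightforward to verify.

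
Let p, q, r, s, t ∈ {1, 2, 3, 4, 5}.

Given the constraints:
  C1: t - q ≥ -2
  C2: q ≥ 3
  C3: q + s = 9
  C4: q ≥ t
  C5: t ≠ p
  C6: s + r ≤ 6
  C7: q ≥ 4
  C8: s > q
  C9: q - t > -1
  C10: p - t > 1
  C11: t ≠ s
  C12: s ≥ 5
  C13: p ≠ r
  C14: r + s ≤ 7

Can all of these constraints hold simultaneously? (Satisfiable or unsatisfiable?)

Satisfiable

Setting (p, q, r, s, t) = (4, 4, 1, 5, 2) satisfies everything: constraint 1: t - q = -2; constraint 3: q + s = 9; constraint 6: s + r = 6, and the others follow.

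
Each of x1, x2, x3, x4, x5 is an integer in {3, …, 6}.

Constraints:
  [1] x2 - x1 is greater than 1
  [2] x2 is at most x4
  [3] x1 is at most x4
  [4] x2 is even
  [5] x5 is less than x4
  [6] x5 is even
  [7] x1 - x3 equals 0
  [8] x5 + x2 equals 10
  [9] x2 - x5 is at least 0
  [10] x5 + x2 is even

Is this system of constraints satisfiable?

Take x1 = 4, x2 = 6, x3 = 4, x4 = 6, x5 = 4. Then constraint 1: x2 - x1 = 2; constraint 7: x1 - x3 = 0, and every other listed constraint is also met.

Satisfiable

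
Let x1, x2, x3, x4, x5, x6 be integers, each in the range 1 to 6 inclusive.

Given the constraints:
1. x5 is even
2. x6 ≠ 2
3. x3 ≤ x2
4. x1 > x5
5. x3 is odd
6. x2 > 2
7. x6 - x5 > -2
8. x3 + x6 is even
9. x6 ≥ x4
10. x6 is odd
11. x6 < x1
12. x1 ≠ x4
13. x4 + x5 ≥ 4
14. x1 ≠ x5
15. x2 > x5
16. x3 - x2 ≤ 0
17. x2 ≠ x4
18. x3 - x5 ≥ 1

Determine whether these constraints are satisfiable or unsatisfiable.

Satisfiable

The assignment x1 = 6, x2 = 6, x3 = 3, x4 = 2, x5 = 2, x6 = 3 works:
  constraint 7 holds since x6 - x5 = 1.
  constraint 13 holds since x4 + x5 = 4.
The rest check out directly.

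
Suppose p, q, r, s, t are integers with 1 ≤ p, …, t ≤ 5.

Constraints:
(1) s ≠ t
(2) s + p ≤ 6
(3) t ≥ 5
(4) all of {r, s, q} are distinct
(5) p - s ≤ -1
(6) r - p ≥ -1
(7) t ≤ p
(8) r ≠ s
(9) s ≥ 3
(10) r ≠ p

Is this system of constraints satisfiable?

From constraint 9: s ≥ 3. From constraints 3 and 7: p ≥ t ≥ 5. Hence s + p ≥ 8. But constraint 2 requires s + p ≤ 6, and 6 < 8. Contradiction.

Unsatisfiable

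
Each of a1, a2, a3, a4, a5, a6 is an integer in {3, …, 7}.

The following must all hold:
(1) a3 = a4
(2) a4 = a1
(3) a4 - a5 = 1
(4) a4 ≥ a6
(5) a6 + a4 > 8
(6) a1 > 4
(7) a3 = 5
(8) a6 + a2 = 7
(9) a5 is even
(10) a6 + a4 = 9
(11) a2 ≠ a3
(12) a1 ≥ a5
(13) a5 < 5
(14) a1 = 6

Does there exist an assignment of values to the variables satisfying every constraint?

Unsatisfiable

Constraint 7 fixes a3 = 5 and constraint 14 fixes a1 = 6. Constraints 1 and 2 give a3 = a4 = a1, so a3 = a1. But 5 ≠ 6 — contradiction.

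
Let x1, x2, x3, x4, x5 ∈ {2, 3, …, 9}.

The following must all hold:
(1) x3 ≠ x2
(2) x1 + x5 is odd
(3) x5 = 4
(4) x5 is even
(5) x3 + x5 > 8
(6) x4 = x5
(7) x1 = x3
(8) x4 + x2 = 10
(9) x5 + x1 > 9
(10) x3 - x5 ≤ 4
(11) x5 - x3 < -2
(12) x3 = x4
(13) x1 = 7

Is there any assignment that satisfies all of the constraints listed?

Unsatisfiable

Constraint 13 fixes x1 = 7 and constraint 3 fixes x5 = 4. Constraints 6, 7, and 12 give x1 = x3 = x4 = x5, so x1 = x5. But 7 ≠ 4 — contradiction.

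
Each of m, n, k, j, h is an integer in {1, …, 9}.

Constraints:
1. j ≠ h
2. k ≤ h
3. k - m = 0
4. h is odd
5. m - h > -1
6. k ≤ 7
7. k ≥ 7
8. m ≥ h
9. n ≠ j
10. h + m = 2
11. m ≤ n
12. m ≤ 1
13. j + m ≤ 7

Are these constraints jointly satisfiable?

Unsatisfiable

From constraints 2 and 7: h ≥ k and k ≥ 7, so h ≥ 7. From constraints 8 and 12: h ≤ m and m ≤ 1, so h ≤ 1. But 1 < 7, so no value of h works.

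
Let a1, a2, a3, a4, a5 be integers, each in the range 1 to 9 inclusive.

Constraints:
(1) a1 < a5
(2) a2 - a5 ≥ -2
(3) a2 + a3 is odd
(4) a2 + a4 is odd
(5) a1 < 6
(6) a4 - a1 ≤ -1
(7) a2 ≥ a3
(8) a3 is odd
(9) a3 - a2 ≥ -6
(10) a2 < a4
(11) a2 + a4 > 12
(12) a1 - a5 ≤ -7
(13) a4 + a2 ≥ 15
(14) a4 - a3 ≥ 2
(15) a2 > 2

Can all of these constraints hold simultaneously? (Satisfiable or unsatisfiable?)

Constraints 2, 6, 9, 12, and 14 give a1 − a4 ≥ 1, a4 − a3 ≥ 2, a3 − a2 ≥ -6, a2 − a5 ≥ -2, a5 − a1 ≥ 7.
Adding all 5 inequalities: the left sides telescope to 0, and the right sides sum to 1 + 2 + (-6) + (-2) + 7 = 2. So 0 ≥ 2, which is false.

Unsatisfiable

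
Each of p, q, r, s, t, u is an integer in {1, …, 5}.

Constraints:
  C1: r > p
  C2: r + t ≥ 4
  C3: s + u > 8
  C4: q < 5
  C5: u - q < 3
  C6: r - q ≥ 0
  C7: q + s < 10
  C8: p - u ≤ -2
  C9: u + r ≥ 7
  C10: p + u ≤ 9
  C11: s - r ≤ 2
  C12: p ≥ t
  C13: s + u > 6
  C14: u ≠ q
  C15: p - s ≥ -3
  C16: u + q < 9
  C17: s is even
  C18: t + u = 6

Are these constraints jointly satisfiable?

Satisfiable

One satisfying assignment is p = 3, q = 3, r = 5, s = 4, t = 1, u = 5.
For the less obvious constraints — constraint 2: r + t = 6; constraint 3: s + u = 9; constraint 5: u - q = 2 — and the others hold by inspection.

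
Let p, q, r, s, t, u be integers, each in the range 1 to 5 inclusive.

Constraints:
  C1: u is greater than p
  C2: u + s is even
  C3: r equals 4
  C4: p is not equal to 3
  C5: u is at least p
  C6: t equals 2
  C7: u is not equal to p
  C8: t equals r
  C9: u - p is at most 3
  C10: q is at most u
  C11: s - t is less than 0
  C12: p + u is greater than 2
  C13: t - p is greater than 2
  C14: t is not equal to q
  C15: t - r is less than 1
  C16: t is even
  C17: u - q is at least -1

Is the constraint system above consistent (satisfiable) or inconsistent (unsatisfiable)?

Unsatisfiable

Constraint 6 fixes t = 2 and constraint 3 fixes r = 4, but constraint 8 requires t = r. Since 2 ≠ 4, contradiction.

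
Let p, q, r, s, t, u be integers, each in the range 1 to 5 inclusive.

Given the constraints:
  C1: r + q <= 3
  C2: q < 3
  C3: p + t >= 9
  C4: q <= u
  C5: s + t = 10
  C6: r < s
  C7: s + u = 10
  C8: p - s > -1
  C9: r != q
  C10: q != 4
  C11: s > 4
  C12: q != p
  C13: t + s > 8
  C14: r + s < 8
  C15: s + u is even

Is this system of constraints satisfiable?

Satisfiable

Take p = 5, q = 2, r = 1, s = 5, t = 5, u = 5. Then constraint 1: r + q = 3; constraint 3: p + t = 10; constraint 5: s + t = 10, and every other listed constraint is also met.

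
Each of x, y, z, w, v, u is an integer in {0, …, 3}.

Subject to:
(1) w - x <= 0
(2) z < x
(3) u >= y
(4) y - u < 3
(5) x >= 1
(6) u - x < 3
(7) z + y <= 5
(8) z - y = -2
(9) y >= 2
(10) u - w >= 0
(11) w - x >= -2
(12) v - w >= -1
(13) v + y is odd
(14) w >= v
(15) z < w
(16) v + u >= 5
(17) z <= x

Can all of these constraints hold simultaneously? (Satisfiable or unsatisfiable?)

Satisfiable

The assignment x = 3, y = 3, z = 1, w = 3, v = 2, u = 3 works:
  constraint 1 holds since w - x = 0.
  constraint 4 holds since y - u = 0.
  constraint 6 holds since u - x = 0.
The rest check out directly.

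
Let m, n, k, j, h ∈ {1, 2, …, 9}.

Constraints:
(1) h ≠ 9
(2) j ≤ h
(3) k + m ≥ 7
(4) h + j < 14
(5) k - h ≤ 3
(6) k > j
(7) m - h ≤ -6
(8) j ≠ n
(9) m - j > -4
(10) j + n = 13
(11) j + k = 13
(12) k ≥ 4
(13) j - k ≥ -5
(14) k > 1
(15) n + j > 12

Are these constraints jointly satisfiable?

Satisfiable

Try m = 2, n = 8, k = 8, j = 5, h = 8.
Check constraint 3: k + m = 10; constraint 4: h + j = 13. The remaining constraints are straightforward to verify.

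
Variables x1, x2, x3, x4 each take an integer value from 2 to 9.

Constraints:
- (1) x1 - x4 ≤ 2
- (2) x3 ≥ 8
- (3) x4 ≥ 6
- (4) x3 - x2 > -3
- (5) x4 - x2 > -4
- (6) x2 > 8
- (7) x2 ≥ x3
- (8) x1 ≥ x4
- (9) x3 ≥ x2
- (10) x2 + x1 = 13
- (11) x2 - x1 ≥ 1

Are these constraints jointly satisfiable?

From constraints 2 and 7: x2 ≥ x3 ≥ 8. From constraints 3 and 8: x1 ≥ x4 ≥ 6. Hence x2 + x1 ≥ 14. But constraint 10 requires x2 + x1 = 13, and 13 < 14. Contradiction.

Unsatisfiable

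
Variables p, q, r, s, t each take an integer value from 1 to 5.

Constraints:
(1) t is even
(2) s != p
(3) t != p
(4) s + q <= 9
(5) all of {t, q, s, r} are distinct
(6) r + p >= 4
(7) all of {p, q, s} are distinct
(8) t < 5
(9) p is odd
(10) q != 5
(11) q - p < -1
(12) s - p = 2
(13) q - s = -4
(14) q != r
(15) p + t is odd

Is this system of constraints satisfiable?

The assignment p = 3, q = 1, r = 4, s = 5, t = 2 works:
  constraint 4 holds since s + q = 6.
  constraint 6 holds since r + p = 7.
The rest check out directly.

Satisfiable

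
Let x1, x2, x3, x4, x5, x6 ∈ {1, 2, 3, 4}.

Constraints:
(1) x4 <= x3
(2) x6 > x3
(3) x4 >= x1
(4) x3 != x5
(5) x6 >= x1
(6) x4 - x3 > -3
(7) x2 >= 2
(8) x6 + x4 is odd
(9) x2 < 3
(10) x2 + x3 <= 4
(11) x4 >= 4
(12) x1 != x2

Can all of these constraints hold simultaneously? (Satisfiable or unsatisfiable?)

Unsatisfiable

From constraint 7: x2 ≥ 2. From constraints 1 and 11: x3 ≥ x4 ≥ 4. Hence x2 + x3 ≥ 6. But constraint 10 requires x2 + x3 ≤ 4, and 4 < 6. Contradiction.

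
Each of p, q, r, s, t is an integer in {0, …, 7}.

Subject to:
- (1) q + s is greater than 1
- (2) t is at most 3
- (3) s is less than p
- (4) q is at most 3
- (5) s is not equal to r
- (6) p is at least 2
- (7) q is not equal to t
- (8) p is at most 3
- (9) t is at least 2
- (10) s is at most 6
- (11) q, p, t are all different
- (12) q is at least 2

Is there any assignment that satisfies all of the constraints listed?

Constraints 2, 4, 6, 8, 9, and 12 confine each of q, p, t to the 2 values {2, 3}.
Constraint 11 requires all 3 of them to be distinct, but only 2 values are available — impossible by the pigeonhole principle.

Unsatisfiable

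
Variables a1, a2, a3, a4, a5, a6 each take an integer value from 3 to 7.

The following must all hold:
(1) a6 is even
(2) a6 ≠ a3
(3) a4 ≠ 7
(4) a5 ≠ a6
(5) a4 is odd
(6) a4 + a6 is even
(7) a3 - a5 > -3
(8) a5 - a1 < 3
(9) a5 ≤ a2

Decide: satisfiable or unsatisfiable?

Unsatisfiable

Constraint 5 makes a4 odd and constraint 1 makes a6 even, so a4 + a6 must be odd. Constraint 6 says a4 + a6 is even — contradiction.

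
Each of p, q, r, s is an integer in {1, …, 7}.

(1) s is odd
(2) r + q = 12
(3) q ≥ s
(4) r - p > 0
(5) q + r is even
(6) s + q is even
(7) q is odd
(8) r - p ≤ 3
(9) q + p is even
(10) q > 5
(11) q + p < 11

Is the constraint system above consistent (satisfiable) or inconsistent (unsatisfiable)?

Take p = 3, q = 7, r = 5, s = 3. Then constraint 2: r + q = 12; constraint 4: r - p = 2, and every other listed constraint is also met.

Satisfiable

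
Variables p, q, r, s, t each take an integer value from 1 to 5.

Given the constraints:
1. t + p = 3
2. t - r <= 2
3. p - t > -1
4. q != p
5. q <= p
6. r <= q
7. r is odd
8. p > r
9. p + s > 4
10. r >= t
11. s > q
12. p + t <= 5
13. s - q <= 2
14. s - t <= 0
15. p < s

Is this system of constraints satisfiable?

Unsatisfiable

Constraints 5, 6, 10, 14, and 15 give p < s, s ≤ t, t ≤ r, r ≤ q, q ≤ p. Chaining: p < s ≤ t ≤ r ≤ q ≤ p, which forces p < p — impossible.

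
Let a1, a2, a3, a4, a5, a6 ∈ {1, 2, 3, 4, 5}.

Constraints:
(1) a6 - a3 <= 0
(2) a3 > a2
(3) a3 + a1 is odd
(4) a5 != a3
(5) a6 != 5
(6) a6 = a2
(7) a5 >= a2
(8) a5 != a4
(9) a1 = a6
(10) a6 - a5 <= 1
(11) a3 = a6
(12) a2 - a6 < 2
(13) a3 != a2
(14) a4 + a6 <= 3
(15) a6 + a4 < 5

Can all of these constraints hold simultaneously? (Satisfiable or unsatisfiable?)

Unsatisfiable

From constraints 6 and 11, a3 = a6 = a2, so a3 = a2. But constraint 13 says a3 ≠ a2. Contradiction.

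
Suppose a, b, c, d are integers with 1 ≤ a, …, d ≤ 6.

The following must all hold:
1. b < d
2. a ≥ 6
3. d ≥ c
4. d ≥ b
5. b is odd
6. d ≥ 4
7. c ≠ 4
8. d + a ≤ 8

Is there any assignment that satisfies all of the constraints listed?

From constraint 6: d ≥ 4. From constraint 2: a ≥ 6. Hence d + a ≥ 10. But constraint 8 requires d + a ≤ 8, and 8 < 10. Contradiction.

Unsatisfiable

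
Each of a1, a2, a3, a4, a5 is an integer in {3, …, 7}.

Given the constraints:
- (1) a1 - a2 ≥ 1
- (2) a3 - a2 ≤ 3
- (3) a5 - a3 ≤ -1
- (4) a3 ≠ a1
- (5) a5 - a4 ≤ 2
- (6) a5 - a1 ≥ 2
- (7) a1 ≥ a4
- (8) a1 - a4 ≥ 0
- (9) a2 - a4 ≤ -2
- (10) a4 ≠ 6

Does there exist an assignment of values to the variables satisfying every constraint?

Unsatisfiable

Constraints 2, 3, 6, 8, and 9 give a1 − a4 ≥ 0, a4 − a2 ≥ 2, a2 − a3 ≥ -3, a3 − a5 ≥ 1, a5 − a1 ≥ 2.
Adding all 5 inequalities: the left sides telescope to 0, and the right sides sum to 0 + 2 + (-3) + 1 + 2 = 2. So 0 ≥ 2, which is false.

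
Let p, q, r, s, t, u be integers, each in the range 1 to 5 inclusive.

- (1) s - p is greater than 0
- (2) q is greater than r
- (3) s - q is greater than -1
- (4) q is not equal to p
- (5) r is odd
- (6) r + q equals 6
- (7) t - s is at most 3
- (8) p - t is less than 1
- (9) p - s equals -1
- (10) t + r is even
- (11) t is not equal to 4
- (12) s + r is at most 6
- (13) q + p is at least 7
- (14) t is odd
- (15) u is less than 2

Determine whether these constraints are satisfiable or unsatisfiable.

Satisfiable

Setting (p, q, r, s, t, u) = (4, 5, 1, 5, 5, 1) satisfies everything: constraint 1: s - p = 1; constraint 3: s - q = 0; constraint 6: r + q = 6, and the others follow.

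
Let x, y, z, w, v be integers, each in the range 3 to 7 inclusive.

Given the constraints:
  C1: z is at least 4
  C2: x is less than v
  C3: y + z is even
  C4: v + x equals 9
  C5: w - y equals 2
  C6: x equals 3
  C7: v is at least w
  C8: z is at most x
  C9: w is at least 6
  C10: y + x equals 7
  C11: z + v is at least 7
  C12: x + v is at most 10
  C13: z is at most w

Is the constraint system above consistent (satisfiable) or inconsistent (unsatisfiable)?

From constraints 7 and 9: v ≥ w ≥ 6. From constraints 1 and 8: x ≥ z ≥ 4. Hence v + x ≥ 10. But constraint 4 requires v + x = 9, and 9 < 10. Contradiction.

Unsatisfiable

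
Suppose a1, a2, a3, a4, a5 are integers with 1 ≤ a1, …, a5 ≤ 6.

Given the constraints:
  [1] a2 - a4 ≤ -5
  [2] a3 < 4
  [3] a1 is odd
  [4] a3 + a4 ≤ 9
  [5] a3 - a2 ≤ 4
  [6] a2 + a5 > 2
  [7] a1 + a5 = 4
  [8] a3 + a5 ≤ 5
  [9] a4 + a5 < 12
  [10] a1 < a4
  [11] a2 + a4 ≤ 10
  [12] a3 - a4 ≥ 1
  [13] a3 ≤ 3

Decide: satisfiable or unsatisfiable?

Constraints 1, 5, and 12 give a2 − a3 ≥ -4, a3 − a4 ≥ 1, a4 − a2 ≥ 5.
Adding all 3 inequalities: the left sides telescope to 0, and the right sides sum to (-4) + 1 + 5 = 2. So 0 ≥ 2, which is false.

Unsatisfiable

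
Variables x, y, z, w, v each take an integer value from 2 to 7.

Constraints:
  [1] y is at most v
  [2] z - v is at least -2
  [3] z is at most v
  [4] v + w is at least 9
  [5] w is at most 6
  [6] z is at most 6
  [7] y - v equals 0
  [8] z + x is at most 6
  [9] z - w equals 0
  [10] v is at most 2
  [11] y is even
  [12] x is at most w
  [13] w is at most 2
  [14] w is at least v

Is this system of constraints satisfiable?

From constraint 10: v ≤ 2. From constraint 5: w ≤ 6. Hence v + w ≤ 8. But constraint 4 requires v + w ≥ 9, and 9 > 8. Contradiction.

Unsatisfiable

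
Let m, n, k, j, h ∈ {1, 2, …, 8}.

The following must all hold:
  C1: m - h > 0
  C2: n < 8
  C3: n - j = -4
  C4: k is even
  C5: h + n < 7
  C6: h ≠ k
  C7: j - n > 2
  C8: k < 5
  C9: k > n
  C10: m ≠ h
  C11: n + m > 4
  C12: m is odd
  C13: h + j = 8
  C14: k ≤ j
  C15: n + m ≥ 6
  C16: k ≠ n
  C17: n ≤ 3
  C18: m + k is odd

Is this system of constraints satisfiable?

The assignment m = 3, n = 3, k = 4, j = 7, h = 1 works:
  constraint 1 holds since m - h = 2.
  constraint 3 holds since n - j = -4.
  constraint 5 holds since h + n = 4.
The rest check out directly.

Satisfiable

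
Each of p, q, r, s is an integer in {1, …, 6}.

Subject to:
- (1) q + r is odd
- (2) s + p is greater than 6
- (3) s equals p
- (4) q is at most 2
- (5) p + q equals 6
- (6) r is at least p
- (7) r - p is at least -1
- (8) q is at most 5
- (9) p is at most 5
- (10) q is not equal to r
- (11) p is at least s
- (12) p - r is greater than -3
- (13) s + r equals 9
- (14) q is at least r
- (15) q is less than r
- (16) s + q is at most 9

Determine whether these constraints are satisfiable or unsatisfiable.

Unsatisfiable

From constraints 9 and 11: s ≤ p ≤ 5. From constraints 4 and 14: r ≤ q ≤ 2. Hence s + r ≤ 7. But constraint 13 requires s + r = 9, and 9 > 7. Contradiction.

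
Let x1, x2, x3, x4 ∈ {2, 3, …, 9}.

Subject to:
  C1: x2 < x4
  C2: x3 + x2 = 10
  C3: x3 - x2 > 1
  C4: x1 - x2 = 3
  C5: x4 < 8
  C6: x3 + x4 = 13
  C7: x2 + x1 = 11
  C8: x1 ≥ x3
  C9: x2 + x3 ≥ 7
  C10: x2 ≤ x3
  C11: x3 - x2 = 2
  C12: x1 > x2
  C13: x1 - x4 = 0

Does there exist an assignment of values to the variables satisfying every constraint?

Satisfiable

Setting (x1, x2, x3, x4) = (7, 4, 6, 7) satisfies everything: constraint 2: x3 + x2 = 10; constraint 3: x3 - x2 = 2; constraint 4: x1 - x2 = 3, and the others follow.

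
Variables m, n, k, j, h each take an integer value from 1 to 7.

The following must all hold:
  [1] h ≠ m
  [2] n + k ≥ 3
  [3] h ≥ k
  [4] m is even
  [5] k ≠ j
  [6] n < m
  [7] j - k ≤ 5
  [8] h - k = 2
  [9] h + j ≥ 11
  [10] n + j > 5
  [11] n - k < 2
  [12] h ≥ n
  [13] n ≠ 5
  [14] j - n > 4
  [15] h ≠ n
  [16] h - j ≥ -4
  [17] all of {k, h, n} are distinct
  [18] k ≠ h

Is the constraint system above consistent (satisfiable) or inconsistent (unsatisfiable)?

Setting (m, n, k, j, h) = (2, 1, 2, 7, 4) satisfies everything: constraint 2: n + k = 3; constraint 7: j - k = 5; constraint 8: h - k = 2, and the others follow.

Satisfiable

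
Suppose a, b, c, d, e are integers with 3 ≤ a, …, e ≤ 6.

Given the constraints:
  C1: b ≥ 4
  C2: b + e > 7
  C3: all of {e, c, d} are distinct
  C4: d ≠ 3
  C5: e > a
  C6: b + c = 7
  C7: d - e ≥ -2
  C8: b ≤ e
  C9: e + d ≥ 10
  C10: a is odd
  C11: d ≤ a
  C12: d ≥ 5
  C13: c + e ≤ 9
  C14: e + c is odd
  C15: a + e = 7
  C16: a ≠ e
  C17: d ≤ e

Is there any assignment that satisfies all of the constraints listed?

From constraints 11 and 12: a ≥ d ≥ 5. From constraints 1 and 8: e ≥ b ≥ 4. Hence a + e ≥ 9. But constraint 15 requires a + e = 7, and 7 < 9. Contradiction.

Unsatisfiable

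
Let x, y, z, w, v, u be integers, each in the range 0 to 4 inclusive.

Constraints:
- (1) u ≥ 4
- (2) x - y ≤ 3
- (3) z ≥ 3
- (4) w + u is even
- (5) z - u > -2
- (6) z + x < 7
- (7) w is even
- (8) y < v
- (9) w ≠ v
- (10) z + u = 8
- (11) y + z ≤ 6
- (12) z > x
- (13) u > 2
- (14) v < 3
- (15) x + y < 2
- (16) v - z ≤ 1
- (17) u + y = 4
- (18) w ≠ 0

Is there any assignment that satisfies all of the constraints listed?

The assignment x = 1, y = 0, z = 4, w = 4, v = 2, u = 4 works:
  constraint 2 holds since x - y = 1.
  constraint 5 holds since z - u = 0.
The rest check out directly.

Satisfiable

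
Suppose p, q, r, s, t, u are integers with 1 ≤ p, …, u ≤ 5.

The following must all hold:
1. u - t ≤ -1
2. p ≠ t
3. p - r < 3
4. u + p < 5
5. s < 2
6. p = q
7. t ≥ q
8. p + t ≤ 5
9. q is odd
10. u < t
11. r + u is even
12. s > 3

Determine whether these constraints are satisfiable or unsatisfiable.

From constraint 12: s ≥ 4. From constraint 5: s ≤ 1. But 1 < 4, so no value of s works.

Unsatisfiable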